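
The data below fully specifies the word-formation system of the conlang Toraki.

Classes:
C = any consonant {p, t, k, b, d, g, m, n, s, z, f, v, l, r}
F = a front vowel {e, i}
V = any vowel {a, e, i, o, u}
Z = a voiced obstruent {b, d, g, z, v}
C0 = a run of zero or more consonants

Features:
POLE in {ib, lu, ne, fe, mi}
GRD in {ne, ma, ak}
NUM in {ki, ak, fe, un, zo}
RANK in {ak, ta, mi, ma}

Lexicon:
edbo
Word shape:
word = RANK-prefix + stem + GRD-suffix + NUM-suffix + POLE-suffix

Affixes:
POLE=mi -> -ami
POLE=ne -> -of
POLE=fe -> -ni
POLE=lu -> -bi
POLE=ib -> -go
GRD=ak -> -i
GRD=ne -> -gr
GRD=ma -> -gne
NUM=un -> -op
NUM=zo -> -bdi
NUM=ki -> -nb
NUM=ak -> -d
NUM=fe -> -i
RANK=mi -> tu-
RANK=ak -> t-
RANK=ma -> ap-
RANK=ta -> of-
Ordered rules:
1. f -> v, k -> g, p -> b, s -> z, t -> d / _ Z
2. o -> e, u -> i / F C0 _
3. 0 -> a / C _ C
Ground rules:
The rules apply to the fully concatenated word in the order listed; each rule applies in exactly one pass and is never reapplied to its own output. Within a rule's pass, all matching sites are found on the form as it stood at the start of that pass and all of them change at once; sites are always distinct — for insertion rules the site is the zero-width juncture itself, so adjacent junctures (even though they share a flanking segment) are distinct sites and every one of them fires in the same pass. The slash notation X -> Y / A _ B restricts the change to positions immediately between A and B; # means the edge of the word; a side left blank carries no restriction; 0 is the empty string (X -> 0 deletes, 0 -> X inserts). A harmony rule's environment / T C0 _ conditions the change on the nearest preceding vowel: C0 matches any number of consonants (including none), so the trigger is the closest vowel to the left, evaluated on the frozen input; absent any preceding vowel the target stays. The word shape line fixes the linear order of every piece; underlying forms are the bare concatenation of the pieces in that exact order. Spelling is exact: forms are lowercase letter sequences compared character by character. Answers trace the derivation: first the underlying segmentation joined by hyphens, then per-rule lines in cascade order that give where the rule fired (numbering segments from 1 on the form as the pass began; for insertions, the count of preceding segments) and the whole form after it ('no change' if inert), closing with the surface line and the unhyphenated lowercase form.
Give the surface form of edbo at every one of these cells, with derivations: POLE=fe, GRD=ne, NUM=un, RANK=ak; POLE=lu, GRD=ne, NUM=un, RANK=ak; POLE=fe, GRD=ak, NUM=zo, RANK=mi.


cell POLE=fe, GRD=ne, NUM=un, RANK=ak:
underlying: t-edbo-gr-op-ni
1. f -> v, k -> g, p -> b, s -> z, t -> d / _ Z: no change
2. o -> e, u -> i / F C0 _: fires at position(s) 5: tedbegropni
3. 0 -> a / C _ C: inserts after position(s) 3, 6, 9: tedabegaropani
surface: tedabegaropani

cell POLE=lu, GRD=ne, NUM=un, RANK=ak:
underlying: t-edbo-gr-op-bi
1. f -> v, k -> g, p -> b, s -> z, t -> d / _ Z: fires at position(s) 9: tedbogrobbi
2. o -> e, u -> i / F C0 _: fires at position(s) 5: tedbegrobbi
3. 0 -> a / C _ C: inserts after position(s) 3, 6, 9: tedabegarobabi
surface: tedabegarobabi

cell POLE=fe, GRD=ak, NUM=zo, RANK=mi:
underlying: tu-edbo-i-bdi-ni
1. f -> v, k -> g, p -> b, s -> z, t -> d / _ Z: no change
2. o -> e, u -> i / F C0 _: fires at position(s) 6: tuedbeibdini
3. 0 -> a / C _ C: inserts after position(s) 4, 8: tuedabeibadini
surface: tuedabeibadini


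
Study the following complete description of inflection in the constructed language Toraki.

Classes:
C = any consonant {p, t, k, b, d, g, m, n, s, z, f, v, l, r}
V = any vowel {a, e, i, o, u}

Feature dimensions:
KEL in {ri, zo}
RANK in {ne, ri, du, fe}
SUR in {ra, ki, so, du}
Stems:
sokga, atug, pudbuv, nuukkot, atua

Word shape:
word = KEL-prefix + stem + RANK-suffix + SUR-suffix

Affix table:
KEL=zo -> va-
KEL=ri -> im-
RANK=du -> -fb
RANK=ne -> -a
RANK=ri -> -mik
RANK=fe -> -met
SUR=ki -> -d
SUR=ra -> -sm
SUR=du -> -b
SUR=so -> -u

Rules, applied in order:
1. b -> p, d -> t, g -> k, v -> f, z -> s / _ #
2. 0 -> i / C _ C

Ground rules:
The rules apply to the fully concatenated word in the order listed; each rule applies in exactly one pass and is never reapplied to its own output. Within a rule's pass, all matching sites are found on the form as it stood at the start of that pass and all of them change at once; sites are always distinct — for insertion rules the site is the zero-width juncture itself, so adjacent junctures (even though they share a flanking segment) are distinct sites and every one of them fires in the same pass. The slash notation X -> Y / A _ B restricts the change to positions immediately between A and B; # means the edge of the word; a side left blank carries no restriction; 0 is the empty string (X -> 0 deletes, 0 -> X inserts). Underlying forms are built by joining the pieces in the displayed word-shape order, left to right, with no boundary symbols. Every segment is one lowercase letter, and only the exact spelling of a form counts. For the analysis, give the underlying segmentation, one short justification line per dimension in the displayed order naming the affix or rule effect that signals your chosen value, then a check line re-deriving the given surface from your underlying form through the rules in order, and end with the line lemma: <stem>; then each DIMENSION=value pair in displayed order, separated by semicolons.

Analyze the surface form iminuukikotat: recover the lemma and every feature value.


underlying: im-nuukkot-a-d
KEL=ri - signalled by the affix im-
RANK=ne - signalled by the affix -a
SUR=ki - signalled by the affix -d
check: imnuukkotad -> imnuukkotat -> iminuukikotat
lemma: nuukkot; KEL=ri; RANK=ne; SUR=ki


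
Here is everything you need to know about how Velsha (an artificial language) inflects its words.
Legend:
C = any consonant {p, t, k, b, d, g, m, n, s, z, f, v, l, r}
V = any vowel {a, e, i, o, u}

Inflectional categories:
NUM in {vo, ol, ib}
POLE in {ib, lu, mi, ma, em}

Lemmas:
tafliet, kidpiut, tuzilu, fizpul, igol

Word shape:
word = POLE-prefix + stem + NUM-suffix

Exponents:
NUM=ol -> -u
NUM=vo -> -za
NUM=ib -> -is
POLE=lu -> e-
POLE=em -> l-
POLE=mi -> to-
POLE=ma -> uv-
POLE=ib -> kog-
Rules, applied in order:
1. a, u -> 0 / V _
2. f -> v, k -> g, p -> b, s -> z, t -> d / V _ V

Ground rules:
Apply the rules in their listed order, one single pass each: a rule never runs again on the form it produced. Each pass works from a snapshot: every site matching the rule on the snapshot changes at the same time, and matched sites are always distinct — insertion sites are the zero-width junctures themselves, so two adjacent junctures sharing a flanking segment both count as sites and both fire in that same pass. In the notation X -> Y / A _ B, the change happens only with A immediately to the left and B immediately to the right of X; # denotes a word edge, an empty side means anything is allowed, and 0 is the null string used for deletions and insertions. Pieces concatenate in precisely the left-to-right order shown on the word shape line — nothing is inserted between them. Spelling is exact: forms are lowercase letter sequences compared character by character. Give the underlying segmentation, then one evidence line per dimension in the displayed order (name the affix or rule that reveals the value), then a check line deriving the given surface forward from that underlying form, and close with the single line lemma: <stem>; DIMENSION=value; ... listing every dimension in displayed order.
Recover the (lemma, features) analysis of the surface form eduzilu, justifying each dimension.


underlying: e-tuzilu-u
NUM=ol - signalled by the affix -u
POLE=lu - signalled by the affix e-
check: etuziluu -> etuzilu -> eduzilu
lemma: tuzilu; NUM=ol; POLE=lu


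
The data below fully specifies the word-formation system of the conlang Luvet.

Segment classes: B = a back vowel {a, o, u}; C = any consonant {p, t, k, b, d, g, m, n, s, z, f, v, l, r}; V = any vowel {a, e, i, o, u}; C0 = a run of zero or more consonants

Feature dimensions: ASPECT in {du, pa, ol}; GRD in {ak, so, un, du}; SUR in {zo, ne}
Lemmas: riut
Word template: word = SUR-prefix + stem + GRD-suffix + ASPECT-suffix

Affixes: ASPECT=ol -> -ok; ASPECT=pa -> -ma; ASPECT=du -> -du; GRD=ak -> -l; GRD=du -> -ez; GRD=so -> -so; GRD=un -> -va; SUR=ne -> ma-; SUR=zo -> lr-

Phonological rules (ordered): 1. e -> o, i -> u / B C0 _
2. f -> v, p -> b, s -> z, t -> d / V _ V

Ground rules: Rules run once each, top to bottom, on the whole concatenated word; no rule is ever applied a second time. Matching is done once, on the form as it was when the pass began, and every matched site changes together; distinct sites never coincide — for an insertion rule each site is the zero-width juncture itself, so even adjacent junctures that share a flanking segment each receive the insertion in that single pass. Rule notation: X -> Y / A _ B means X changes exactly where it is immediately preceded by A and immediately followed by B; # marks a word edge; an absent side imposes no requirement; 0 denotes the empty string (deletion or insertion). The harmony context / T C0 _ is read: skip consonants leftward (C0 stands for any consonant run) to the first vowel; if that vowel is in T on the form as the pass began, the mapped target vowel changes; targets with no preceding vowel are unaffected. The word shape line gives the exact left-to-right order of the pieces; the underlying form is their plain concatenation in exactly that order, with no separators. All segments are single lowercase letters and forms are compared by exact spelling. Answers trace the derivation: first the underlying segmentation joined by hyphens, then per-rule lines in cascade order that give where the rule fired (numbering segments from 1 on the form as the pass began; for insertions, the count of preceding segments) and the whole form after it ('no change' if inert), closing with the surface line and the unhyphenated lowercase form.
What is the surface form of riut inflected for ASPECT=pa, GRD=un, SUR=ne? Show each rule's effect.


underlying: ma-riut-va-ma
1. e -> o, i -> u / B C0 _: fires at position(s) 4: maruutvama
2. f -> v, p -> b, s -> z, t -> d / V _ V: no change
surface: maruutvama


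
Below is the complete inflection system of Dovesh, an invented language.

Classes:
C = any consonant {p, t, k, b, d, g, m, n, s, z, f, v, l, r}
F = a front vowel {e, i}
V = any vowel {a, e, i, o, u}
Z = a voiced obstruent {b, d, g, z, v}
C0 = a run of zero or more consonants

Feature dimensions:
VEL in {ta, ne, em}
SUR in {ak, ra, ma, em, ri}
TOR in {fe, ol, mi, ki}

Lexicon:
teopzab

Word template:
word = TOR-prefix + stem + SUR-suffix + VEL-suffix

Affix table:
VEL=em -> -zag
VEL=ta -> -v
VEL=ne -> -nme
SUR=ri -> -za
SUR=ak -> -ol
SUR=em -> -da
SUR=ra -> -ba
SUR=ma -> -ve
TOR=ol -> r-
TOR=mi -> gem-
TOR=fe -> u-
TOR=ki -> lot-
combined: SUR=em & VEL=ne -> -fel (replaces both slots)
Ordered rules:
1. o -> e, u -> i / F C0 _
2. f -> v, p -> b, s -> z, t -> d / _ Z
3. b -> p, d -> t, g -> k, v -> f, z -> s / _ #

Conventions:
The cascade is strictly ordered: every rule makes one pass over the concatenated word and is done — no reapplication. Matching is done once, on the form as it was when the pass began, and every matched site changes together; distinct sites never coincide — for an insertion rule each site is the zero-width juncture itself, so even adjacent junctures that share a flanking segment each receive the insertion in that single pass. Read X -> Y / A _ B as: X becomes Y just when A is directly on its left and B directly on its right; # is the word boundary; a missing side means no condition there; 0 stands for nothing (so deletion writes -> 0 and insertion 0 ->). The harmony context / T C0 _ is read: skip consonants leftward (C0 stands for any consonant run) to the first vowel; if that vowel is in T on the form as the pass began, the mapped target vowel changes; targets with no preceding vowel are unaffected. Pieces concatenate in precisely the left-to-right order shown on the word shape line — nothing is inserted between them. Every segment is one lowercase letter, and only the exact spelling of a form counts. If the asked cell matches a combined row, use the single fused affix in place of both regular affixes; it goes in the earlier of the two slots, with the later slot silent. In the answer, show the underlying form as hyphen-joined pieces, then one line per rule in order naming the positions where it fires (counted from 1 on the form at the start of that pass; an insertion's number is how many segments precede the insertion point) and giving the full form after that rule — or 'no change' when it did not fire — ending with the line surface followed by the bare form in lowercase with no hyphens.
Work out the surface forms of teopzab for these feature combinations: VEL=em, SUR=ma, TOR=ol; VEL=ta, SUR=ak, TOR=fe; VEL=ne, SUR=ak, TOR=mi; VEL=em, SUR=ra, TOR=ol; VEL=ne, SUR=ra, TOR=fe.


cell VEL=em, SUR=ma, TOR=ol:
underlying: r-teopzab-ve-zag
1. o -> e, u -> i / F C0 _: fires at position(s) 4: rteepzabvezag
2. f -> v, p -> b, s -> z, t -> d / _ Z: fires at position(s) 5: rteebzabvezag
3. b -> p, d -> t, g -> k, v -> f, z -> s / _ #: fires at position(s) 13: rteebzabvezak
surface: rteebzabvezak

cell VEL=ta, SUR=ak, TOR=fe:
underlying: u-teopzab-ol-v
1. o -> e, u -> i / F C0 _: fires at position(s) 4: uteepzabolv
2. f -> v, p -> b, s -> z, t -> d / _ Z: fires at position(s) 5: uteebzabolv
3. b -> p, d -> t, g -> k, v -> f, z -> s / _ #: fires at position(s) 11: uteebzabolf
surface: uteebzabolf

cell VEL=ne, SUR=ak, TOR=mi:
underlying: gem-teopzab-ol-nme
1. o -> e, u -> i / F C0 _: fires at position(s) 6: gemteepzabolnme
2. f -> v, p -> b, s -> z, t -> d / _ Z: fires at position(s) 7: gemteebzabolnme
3. b -> p, d -> t, g -> k, v -> f, z -> s / _ #: no change
surface: gemteebzabolnme

cell VEL=em, SUR=ra, TOR=ol:
underlying: r-teopzab-ba-zag
1. o -> e, u -> i / F C0 _: fires at position(s) 4: rteepzabbazag
2. f -> v, p -> b, s -> z, t -> d / _ Z: fires at position(s) 5: rteebzabbazag
3. b -> p, d -> t, g -> k, v -> f, z -> s / _ #: fires at position(s) 13: rteebzabbazak
surface: rteebzabbazak

cell VEL=ne, SUR=ra, TOR=fe:
underlying: u-teopzab-ba-nme
1. o -> e, u -> i / F C0 _: fires at position(s) 4: uteepzabbanme
2. f -> v, p -> b, s -> z, t -> d / _ Z: fires at position(s) 5: uteebzabbanme
3. b -> p, d -> t, g -> k, v -> f, z -> s / _ #: no change
surface: uteebzabbanme


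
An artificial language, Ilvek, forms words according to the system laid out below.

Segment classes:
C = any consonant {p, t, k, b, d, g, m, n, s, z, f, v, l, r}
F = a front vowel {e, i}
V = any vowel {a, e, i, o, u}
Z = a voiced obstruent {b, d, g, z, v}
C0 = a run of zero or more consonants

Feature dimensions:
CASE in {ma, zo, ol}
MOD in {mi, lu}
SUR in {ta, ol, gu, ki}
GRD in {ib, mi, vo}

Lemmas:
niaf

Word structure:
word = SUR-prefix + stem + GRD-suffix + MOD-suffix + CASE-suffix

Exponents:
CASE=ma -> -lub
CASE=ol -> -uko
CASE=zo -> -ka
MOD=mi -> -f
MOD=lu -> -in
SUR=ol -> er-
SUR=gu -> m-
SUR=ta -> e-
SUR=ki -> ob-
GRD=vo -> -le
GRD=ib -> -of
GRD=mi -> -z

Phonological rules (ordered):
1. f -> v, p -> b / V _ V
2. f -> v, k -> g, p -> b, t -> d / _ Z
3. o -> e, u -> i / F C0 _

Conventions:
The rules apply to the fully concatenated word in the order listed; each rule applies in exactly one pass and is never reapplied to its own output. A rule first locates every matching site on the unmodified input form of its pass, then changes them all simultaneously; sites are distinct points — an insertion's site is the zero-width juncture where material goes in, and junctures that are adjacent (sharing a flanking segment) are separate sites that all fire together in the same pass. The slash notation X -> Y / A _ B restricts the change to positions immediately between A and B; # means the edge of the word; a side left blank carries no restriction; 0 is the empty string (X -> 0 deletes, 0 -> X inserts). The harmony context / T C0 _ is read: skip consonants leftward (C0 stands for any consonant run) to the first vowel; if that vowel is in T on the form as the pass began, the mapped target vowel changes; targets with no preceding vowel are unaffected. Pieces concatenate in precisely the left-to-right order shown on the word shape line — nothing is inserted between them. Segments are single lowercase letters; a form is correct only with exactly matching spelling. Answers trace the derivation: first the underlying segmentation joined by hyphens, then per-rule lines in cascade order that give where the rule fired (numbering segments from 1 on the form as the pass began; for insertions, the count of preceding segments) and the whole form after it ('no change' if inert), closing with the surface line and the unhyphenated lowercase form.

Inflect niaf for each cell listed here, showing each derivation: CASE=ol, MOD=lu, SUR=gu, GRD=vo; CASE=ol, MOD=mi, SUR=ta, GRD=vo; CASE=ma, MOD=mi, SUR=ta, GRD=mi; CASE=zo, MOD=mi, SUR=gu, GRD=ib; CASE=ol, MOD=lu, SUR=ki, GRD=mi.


cell CASE=ol, MOD=lu, SUR=gu, GRD=vo:
underlying: m-niaf-le-in-uko
1. f -> v, p -> b / V _ V: no change
2. f -> v, k -> g, p -> b, t -> d / _ Z: no change
3. o -> e, u -> i / F C0 _: fires at position(s) 10: mniafleiniko
surface: mniafleiniko

cell CASE=ol, MOD=mi, SUR=ta, GRD=vo:
underlying: e-niaf-le-f-uko
1. f -> v, p -> b / V _ V: fires at position(s) 8: eniaflevuko
2. f -> v, k -> g, p -> b, t -> d / _ Z: no change
3. o -> e, u -> i / F C0 _: fires at position(s) 9: eniafleviko
surface: eniafleviko

cell CASE=ma, MOD=mi, SUR=ta, GRD=mi:
underlying: e-niaf-z-f-lub
1. f -> v, p -> b / V _ V: no change
2. f -> v, k -> g, p -> b, t -> d / _ Z: fires at position(s) 5: eniavzflub
3. o -> e, u -> i / F C0 _: no change
surface: eniavzflub

cell CASE=zo, MOD=mi, SUR=gu, GRD=ib:
underlying: m-niaf-of-f-ka
1. f -> v, p -> b / V _ V: fires at position(s) 5: mniavoffka
2. f -> v, k -> g, p -> b, t -> d / _ Z: no change
3. o -> e, u -> i / F C0 _: no change
surface: mniavoffka

cell CASE=ol, MOD=lu, SUR=ki, GRD=mi:
underlying: ob-niaf-z-in-uko
1. f -> v, p -> b / V _ V: no change
2. f -> v, k -> g, p -> b, t -> d / _ Z: fires at position(s) 6: obniavzinuko
3. o -> e, u -> i / F C0 _: fires at position(s) 10: obniavziniko
surface: obniavziniko


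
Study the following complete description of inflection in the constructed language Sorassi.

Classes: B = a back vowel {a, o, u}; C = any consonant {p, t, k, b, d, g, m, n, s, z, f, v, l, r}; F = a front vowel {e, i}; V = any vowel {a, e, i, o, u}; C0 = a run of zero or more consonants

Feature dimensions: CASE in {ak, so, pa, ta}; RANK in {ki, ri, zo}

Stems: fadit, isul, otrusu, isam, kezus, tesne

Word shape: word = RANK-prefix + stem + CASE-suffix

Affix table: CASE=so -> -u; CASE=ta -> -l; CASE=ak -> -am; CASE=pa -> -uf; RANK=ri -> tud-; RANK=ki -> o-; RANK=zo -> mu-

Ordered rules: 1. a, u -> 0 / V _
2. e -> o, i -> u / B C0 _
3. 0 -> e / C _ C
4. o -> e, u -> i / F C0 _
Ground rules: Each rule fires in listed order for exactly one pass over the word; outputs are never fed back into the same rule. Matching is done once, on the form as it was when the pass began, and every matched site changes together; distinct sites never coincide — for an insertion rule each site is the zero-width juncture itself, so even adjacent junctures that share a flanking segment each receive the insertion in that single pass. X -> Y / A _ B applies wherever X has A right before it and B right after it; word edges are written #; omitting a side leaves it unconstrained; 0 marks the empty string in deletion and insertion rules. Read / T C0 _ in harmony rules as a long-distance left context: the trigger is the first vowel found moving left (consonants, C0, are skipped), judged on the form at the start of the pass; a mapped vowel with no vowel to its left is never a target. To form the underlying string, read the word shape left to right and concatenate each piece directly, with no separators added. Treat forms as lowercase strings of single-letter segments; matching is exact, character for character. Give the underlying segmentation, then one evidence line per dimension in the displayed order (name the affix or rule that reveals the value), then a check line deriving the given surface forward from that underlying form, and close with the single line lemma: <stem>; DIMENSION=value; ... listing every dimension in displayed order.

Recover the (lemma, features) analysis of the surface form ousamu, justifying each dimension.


underlying: o-isam-u
CASE=so - signalled by the affix -u
RANK=ki - signalled by the affix o-
check: oisamu -> oisamu -> ousamu -> ousamu -> ousamu
lemma: isam; CASE=so; RANK=ki


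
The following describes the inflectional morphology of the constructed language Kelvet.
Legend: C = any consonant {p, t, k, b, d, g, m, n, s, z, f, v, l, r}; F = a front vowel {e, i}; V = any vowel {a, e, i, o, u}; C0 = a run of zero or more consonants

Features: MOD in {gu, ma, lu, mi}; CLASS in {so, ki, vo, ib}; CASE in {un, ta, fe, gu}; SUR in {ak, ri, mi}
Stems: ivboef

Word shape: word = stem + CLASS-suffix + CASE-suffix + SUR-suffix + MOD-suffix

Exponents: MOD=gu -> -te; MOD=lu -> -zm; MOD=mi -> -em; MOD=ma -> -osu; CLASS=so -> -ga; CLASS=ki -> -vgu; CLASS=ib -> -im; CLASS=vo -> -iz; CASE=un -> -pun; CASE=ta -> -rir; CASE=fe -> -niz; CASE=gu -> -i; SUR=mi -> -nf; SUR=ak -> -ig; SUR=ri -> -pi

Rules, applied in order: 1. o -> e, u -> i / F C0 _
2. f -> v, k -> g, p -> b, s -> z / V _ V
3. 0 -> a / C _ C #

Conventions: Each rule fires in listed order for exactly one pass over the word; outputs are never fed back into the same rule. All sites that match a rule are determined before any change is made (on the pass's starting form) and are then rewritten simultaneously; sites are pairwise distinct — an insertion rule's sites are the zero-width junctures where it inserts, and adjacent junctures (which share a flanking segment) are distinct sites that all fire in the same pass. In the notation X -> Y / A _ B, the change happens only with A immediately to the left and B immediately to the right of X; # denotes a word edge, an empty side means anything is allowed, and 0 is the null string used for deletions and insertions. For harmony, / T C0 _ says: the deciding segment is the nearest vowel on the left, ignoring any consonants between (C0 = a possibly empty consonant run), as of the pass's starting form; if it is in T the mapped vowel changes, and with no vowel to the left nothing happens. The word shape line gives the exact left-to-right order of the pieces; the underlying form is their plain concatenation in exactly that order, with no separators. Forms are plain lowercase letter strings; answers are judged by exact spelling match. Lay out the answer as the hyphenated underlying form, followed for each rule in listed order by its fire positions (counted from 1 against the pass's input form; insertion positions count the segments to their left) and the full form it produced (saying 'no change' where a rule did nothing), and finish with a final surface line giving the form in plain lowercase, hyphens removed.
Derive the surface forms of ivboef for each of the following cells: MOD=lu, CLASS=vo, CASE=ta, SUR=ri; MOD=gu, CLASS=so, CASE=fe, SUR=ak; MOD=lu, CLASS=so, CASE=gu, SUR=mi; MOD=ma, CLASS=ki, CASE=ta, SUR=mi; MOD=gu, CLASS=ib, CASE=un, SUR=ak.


cell MOD=lu, CLASS=vo, CASE=ta, SUR=ri:
underlying: ivboef-iz-rir-pi-zm
1. o -> e, u -> i / F C0 _: fires at position(s) 4: ivbeefizrirpizm
2. f -> v, k -> g, p -> b, s -> z / V _ V: fires at position(s) 6: ivbeevizrirpizm
3. 0 -> a / C _ C #: inserts after position(s) 14: ivbeevizrirpizam
surface: ivbeevizrirpizam

cell MOD=gu, CLASS=so, CASE=fe, SUR=ak:
underlying: ivboef-ga-niz-ig-te
1. o -> e, u -> i / F C0 _: fires at position(s) 4: ivbeefganizigte
2. f -> v, k -> g, p -> b, s -> z / V _ V: no change
3. 0 -> a / C _ C #: no change
surface: ivbeefganizigte

cell MOD=lu, CLASS=so, CASE=gu, SUR=mi:
underlying: ivboef-ga-i-nf-zm
1. o -> e, u -> i / F C0 _: fires at position(s) 4: ivbeefgainfzm
2. f -> v, k -> g, p -> b, s -> z / V _ V: no change
3. 0 -> a / C _ C #: inserts after position(s) 12: ivbeefgainfzam
surface: ivbeefgainfzam

cell MOD=ma, CLASS=ki, CASE=ta, SUR=mi:
underlying: ivboef-vgu-rir-nf-osu
1. o -> e, u -> i / F C0 _: fires at position(s) 4, 9, 15: ivbeefvgirirnfesu
2. f -> v, k -> g, p -> b, s -> z / V _ V: fires at position(s) 16: ivbeefvgirirnfezu
3. 0 -> a / C _ C #: no change
surface: ivbeefvgirirnfezu

cell MOD=gu, CLASS=ib, CASE=un, SUR=ak:
underlying: ivboef-im-pun-ig-te
1. o -> e, u -> i / F C0 _: fires at position(s) 4, 10: ivbeefimpinigte
2. f -> v, k -> g, p -> b, s -> z / V _ V: fires at position(s) 6: ivbeevimpinigte
3. 0 -> a / C _ C #: no change
surface: ivbeevimpinigte


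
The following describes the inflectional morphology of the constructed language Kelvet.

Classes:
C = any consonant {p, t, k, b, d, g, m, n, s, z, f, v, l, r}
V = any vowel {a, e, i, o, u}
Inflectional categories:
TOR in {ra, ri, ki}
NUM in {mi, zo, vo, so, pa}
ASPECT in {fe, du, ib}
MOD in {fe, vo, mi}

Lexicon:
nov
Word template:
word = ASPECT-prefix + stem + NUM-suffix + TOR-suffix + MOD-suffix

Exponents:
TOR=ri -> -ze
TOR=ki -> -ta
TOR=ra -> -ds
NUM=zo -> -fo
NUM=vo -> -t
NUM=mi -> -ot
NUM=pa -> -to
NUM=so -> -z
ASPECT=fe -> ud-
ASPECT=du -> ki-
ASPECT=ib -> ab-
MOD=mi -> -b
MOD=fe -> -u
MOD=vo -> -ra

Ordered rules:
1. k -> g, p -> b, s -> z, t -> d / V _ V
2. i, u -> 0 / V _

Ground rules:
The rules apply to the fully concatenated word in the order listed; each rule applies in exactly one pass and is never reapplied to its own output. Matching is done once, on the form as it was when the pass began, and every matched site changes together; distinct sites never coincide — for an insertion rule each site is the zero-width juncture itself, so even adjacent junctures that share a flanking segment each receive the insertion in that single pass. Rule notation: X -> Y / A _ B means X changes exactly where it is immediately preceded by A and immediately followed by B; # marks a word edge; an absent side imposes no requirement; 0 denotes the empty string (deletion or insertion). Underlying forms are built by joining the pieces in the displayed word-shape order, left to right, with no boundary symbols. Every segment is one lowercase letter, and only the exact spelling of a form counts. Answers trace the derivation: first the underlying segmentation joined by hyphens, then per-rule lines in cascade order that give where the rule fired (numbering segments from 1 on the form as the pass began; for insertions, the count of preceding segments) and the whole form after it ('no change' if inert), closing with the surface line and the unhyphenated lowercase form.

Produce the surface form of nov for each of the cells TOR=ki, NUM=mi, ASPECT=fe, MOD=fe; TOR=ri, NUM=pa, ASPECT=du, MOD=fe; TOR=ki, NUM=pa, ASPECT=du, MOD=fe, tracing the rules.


cell TOR=ki, NUM=mi, ASPECT=fe, MOD=fe:
underlying: ud-nov-ot-ta-u
1. k -> g, p -> b, s -> z, t -> d / V _ V: no change
2. i, u -> 0 / V _: fires at position(s) 10: udnovotta
surface: udnovotta

cell TOR=ri, NUM=pa, ASPECT=du, MOD=fe:
underlying: ki-nov-to-ze-u
1. k -> g, p -> b, s -> z, t -> d / V _ V: no change
2. i, u -> 0 / V _: fires at position(s) 10: kinovtoze
surface: kinovtoze

cell TOR=ki, NUM=pa, ASPECT=du, MOD=fe:
underlying: ki-nov-to-ta-u
1. k -> g, p -> b, s -> z, t -> d / V _ V: fires at position(s) 8: kinovtodau
2. i, u -> 0 / V _: fires at position(s) 10: kinovtoda
surface: kinovtoda


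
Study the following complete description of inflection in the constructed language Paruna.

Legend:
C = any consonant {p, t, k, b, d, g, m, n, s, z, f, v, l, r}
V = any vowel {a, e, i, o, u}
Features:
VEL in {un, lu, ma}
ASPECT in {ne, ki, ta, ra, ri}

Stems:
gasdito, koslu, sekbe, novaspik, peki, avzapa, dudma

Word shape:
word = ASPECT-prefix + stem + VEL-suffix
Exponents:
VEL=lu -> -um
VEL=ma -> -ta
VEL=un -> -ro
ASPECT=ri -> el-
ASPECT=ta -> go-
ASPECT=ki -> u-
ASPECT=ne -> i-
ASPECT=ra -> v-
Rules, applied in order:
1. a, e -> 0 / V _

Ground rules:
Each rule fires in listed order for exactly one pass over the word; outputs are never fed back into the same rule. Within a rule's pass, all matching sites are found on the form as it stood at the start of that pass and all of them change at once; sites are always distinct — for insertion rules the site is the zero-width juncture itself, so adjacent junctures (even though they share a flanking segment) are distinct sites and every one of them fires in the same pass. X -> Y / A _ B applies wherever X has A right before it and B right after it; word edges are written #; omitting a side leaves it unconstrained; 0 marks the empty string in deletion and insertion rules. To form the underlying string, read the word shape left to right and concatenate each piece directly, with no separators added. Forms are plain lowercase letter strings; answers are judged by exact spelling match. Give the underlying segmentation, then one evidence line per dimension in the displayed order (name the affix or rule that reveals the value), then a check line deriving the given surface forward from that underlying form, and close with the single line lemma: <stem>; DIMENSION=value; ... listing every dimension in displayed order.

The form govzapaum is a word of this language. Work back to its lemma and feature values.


underlying: go-avzapa-um
VEL=lu - signalled by the affix -um
ASPECT=ta - signalled by the affix go-
check: goavzapaum -> govzapaum
lemma: avzapa; VEL=lu; ASPECT=ta


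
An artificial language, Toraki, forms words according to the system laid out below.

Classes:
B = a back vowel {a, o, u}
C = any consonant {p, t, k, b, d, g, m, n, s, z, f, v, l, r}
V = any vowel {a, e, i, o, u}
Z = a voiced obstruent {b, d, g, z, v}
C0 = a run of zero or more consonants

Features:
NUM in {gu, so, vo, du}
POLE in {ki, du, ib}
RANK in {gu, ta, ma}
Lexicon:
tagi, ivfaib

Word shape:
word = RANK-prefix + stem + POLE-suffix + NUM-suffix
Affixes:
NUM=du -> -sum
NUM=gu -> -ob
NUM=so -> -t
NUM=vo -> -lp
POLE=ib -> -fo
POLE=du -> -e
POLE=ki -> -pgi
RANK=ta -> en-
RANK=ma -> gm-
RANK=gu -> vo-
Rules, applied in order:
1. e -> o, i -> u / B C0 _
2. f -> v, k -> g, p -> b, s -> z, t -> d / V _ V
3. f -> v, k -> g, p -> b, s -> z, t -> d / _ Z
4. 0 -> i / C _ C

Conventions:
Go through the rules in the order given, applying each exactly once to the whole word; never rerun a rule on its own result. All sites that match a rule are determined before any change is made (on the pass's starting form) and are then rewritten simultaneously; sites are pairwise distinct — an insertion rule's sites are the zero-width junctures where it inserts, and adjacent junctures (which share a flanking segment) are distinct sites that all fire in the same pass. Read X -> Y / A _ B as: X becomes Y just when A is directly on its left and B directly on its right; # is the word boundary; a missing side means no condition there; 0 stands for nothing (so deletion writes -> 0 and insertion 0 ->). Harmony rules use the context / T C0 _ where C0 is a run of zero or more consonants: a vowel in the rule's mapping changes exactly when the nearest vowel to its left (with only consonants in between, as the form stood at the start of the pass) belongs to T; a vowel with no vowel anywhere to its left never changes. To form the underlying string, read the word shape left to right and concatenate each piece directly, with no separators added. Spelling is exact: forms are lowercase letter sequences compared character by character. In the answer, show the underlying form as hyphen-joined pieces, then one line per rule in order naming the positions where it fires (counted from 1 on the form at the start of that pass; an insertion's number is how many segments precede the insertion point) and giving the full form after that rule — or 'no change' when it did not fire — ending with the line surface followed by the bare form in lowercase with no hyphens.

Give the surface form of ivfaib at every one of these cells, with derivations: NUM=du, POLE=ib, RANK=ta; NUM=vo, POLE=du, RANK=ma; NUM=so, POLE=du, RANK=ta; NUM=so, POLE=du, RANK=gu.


cell NUM=du, POLE=ib, RANK=ta:
underlying: en-ivfaib-fo-sum
1. e -> o, i -> u / B C0 _: fires at position(s) 7: enivfaubfosum
2. f -> v, k -> g, p -> b, s -> z, t -> d / V _ V: fires at position(s) 11: enivfaubfozum
3. f -> v, k -> g, p -> b, s -> z, t -> d / _ Z: no change
4. 0 -> i / C _ C: inserts after position(s) 4, 8: enivifaubifozum
surface: enivifaubifozum

cell NUM=vo, POLE=du, RANK=ma:
underlying: gm-ivfaib-e-lp
1. e -> o, i -> u / B C0 _: fires at position(s) 7: gmivfaubelp
2. f -> v, k -> g, p -> b, s -> z, t -> d / V _ V: no change
3. f -> v, k -> g, p -> b, s -> z, t -> d / _ Z: no change
4. 0 -> i / C _ C: inserts after position(s) 1, 4, 10: gimivifaubelip
surface: gimivifaubelip

cell NUM=so, POLE=du, RANK=ta:
underlying: en-ivfaib-e-t
1. e -> o, i -> u / B C0 _: fires at position(s) 7: enivfaubet
2. f -> v, k -> g, p -> b, s -> z, t -> d / V _ V: no change
3. f -> v, k -> g, p -> b, s -> z, t -> d / _ Z: no change
4. 0 -> i / C _ C: inserts after position(s) 4: enivifaubet
surface: enivifaubet

cell NUM=so, POLE=du, RANK=gu:
underlying: vo-ivfaib-e-t
1. e -> o, i -> u / B C0 _: fires at position(s) 3, 7: vouvfaubet
2. f -> v, k -> g, p -> b, s -> z, t -> d / V _ V: no change
3. f -> v, k -> g, p -> b, s -> z, t -> d / _ Z: no change
4. 0 -> i / C _ C: inserts after position(s) 4: vouvifaubet
surface: vouvifaubet


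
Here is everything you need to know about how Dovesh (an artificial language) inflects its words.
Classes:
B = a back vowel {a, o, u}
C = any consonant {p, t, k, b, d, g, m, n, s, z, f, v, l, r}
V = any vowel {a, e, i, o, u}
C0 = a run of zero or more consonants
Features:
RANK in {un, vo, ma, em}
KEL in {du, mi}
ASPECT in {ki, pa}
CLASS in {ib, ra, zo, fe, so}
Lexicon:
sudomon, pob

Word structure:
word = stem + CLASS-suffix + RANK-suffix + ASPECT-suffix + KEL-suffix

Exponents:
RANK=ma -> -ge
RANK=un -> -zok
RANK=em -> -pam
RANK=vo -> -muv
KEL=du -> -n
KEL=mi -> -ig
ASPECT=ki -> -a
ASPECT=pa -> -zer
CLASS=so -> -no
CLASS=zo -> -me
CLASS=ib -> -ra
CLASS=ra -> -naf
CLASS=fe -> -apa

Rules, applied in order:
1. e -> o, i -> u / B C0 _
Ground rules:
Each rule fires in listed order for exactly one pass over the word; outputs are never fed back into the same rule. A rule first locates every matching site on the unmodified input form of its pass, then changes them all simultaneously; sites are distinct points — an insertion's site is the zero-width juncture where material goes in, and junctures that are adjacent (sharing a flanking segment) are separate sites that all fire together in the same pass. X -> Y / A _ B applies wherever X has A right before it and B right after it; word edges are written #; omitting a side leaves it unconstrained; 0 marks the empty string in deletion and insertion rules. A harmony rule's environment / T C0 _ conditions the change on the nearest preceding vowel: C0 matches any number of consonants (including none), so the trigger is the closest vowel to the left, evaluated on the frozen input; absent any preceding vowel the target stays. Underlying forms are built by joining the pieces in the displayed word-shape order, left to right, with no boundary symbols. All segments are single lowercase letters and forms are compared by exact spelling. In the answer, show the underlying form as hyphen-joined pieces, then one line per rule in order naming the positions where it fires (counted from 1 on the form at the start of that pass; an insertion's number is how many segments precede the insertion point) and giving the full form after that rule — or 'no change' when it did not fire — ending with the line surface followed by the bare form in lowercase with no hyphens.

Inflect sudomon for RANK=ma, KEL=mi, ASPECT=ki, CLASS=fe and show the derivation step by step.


underlying: sudomon-apa-ge-a-ig
1. e -> o, i -> u / B C0 _: fires at position(s) 12, 14: sudomonapagoaug
surface: sudomonapagoaug


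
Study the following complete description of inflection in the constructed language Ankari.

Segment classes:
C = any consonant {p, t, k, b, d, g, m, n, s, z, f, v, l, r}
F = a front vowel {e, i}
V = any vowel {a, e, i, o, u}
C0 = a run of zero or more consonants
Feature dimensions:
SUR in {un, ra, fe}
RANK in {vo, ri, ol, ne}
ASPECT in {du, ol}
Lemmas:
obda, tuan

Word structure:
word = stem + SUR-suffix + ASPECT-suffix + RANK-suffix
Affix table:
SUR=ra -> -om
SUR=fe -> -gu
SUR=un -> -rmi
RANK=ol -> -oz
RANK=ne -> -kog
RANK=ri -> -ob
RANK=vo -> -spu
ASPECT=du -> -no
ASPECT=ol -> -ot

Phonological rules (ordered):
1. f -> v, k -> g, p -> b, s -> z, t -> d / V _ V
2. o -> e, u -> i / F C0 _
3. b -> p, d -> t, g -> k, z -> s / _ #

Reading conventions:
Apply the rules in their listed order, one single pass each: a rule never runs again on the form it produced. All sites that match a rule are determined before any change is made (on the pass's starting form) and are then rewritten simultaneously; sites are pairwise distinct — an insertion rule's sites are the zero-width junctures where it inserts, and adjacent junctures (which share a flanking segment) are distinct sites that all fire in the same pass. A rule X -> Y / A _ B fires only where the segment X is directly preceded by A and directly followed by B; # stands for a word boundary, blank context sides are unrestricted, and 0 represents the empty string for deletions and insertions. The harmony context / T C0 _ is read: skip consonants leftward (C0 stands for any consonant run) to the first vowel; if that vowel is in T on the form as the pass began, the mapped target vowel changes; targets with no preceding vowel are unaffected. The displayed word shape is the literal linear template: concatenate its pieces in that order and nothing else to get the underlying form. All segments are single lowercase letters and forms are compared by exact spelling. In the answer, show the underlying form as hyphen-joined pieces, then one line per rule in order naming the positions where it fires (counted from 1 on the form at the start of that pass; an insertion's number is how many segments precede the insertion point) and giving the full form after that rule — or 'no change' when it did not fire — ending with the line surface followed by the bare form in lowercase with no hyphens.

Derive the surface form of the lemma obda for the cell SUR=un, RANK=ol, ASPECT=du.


underlying: obda-rmi-no-oz
1. f -> v, k -> g, p -> b, s -> z, t -> d / V _ V: no change
2. o -> e, u -> i / F C0 _: fires at position(s) 9: obdarmineoz
3. b -> p, d -> t, g -> k, z -> s / _ #: fires at position(s) 11: obdarmineos
surface: obdarmineos


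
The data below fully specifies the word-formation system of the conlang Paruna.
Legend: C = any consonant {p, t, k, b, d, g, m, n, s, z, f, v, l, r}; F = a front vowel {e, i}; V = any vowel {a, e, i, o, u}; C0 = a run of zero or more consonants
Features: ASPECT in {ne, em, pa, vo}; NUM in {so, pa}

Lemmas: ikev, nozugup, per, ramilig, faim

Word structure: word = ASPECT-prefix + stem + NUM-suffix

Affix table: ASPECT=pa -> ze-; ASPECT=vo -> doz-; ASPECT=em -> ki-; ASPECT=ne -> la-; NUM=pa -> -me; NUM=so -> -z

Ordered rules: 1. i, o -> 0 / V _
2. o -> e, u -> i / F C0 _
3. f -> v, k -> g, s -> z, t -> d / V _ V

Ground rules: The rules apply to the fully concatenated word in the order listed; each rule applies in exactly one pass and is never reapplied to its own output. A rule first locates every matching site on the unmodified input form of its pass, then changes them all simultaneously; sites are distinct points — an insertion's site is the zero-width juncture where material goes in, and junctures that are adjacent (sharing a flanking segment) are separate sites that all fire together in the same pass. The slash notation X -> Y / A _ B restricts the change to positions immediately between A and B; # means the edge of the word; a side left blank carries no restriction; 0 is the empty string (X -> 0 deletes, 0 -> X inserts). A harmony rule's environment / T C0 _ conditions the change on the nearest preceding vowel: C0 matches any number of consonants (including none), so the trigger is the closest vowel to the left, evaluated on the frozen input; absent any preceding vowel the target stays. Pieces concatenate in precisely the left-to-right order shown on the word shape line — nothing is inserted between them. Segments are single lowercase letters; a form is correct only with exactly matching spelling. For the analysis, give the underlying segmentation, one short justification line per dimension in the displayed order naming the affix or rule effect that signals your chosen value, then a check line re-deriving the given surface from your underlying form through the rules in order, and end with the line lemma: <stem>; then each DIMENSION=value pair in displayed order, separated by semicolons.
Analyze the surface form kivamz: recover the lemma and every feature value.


underlying: ki-faim-z
ASPECT=em - signalled by the affix ki-
NUM=so - signalled by the affix -z
check: kifaimz -> kifamz -> kifamz -> kivamz
lemma: faim; ASPECT=em; NUM=so
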